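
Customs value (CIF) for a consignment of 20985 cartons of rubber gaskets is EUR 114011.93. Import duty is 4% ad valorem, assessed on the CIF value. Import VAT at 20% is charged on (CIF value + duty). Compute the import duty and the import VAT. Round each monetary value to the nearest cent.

Import duty = 114011.93 × 4% = 4560.48
VAT base = CIF + duty = 114011.93 + 4560.48 = 118572.41
Import VAT = 118572.41 × 20% = 23714.48

Import duty: EUR 4560.48; import VAT: EUR 23714.48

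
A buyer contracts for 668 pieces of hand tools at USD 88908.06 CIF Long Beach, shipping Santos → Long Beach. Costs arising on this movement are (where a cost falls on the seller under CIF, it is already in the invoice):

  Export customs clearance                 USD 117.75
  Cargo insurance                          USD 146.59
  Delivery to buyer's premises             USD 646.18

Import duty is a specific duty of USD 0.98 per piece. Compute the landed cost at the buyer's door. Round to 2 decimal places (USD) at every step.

CIF: the seller pays costs through ocean freight and marine insurance to the destination port.
Already in the invoice (seller's account under CIF): export clearance, insurance — exclude.
The CIF price already equals the CIF value: 88908.06
Import duty = 668 × 0.98 = 654.64
Buyer bears: delivery 646.18 + duty 654.64 = 1300.82
Landed cost = invoice 88908.06 + 1300.82 = 90208.88

Total landed cost: USD 90208.88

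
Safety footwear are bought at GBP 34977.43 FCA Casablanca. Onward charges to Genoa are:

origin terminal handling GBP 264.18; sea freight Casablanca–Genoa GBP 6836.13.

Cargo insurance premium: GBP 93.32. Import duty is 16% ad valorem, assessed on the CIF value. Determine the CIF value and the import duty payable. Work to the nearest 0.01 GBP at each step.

CIF = FCA price + pre-shipment costs + freight + insurance
CIF = 34977.43 + 264.18 + 6836.13 + 93.32 = 42171.06
Import duty = 42171.06 × 16% = 6747.37

CIF value: GBP 42171.06; import duty: GBP 6747.37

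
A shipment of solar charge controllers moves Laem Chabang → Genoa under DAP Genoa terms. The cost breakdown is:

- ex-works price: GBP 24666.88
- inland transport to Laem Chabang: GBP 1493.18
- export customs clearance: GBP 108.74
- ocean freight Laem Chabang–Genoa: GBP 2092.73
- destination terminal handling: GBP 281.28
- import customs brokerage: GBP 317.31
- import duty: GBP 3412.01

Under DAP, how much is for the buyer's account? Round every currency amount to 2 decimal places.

DAP: the seller bears all costs to the named destination except import duty and clearance.
Seller's account: goods 24666.88 + inland to port 1493.18 + export clearance 108.74 + freight 2092.73 + destination terminal 281.28 = 28642.81
Buyer's account: brokerage 317.31 + duty 3412.01 = 3729.32

Buyer's account: GBP 3729.32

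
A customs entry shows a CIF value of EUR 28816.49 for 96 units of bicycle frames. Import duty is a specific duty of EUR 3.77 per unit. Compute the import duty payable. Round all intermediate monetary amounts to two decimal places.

Import duty: EUR 361.92

Import duty = 96 × 3.77 = 361.92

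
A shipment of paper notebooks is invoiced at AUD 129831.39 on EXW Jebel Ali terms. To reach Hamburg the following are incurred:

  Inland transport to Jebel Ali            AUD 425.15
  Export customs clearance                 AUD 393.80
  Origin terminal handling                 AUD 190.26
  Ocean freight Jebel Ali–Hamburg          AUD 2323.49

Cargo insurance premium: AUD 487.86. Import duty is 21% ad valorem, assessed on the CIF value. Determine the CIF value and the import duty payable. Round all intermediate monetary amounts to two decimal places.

CIF = EXW price + pre-shipment costs + freight + insurance
CIF = 129831.39 + 425.15 + 393.80 + 190.26 + 2323.49 + 487.86 = 133651.95
Import duty = 133651.95 × 21% = 28066.91

CIF value: AUD 133651.95; import duty: AUD 28066.91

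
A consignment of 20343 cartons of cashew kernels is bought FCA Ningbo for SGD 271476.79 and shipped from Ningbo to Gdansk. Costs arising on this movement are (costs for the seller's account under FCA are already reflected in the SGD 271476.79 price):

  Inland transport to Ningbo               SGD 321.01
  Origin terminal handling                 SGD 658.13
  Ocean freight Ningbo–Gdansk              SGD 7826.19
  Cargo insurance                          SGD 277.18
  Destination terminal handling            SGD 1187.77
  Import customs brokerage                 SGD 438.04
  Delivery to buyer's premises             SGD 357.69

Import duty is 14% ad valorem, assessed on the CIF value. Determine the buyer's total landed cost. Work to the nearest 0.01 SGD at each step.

FCA: the seller delivers export-cleared goods to the carrier; the buyer bears costs from that point.
Already in the invoice (seller's account under FCA): inland to port — exclude.
CIF value = FCA price + origin terminal + freight + insurance = 271476.79 + 658.13 + 7826.19 + 277.18 = 280238.29
Import duty = 280238.29 × 14% = 39233.36
Buyer bears: origin terminal 658.13 + freight 7826.19 + insurance 277.18 + destination terminal 1187.77 + brokerage 438.04 + delivery 357.69 + duty 39233.36 = 49978.36
Landed cost = invoice 271476.79 + 49978.36 = 321455.15

Total landed cost: SGD 321455.15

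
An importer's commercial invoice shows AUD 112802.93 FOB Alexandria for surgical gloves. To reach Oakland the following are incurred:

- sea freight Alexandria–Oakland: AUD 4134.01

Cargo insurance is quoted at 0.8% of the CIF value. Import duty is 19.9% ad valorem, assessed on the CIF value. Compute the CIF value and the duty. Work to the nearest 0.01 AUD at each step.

Let C be the CIF value. C = FOB price + freight + 0.8% × C
C − 0.8% × C = 112802.93 + 4134.01
0.992 × C = 116936.94
C = 116936.94 / 0.992 = 117879.98
Insurance premium = 0.8% × 117879.98 = 943.04
Import duty = 117879.98 × 19.9% = 23458.12

CIF value: AUD 117879.98; import duty: AUD 23458.12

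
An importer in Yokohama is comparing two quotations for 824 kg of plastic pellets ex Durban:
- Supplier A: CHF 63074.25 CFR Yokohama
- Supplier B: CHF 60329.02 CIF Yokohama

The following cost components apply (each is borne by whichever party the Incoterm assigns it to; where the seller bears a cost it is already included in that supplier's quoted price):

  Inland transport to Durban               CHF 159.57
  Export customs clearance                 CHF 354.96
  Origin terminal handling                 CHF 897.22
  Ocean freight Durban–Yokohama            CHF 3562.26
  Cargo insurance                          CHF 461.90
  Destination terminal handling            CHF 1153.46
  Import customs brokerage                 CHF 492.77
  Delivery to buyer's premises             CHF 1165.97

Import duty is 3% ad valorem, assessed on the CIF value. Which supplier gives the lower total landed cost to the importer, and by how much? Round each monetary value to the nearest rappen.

Supplier A (CFR):
CIF value = CFR price + insurance = 63074.25 + 461.90 = 63536.15
Import duty = 63536.15 × 3% = 1906.08
Buyer bears (A): 461.90 + 1153.46 + 492.77 + 1165.97 = 3274.10
Landed cost (A) = invoice 63074.25 + 3274.10 + duty 1906.08 = 68254.43
Supplier B (CIF):
The CIF price already equals the CIF value: 60329.02
Import duty = 60329.02 × 3% = 1809.87
Buyer bears (B): 1153.46 + 492.77 + 1165.97 = 2812.20
Landed cost (B) = invoice 60329.02 + 2812.20 + duty 1809.87 = 64951.09
Difference = |68254.43 − 64951.09| = 3303.34

Supplier B is cheaper by CHF 3303.34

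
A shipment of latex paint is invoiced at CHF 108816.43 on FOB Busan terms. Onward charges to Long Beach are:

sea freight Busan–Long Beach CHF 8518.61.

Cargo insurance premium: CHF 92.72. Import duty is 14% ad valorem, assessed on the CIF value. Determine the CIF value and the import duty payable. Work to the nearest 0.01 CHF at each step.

CIF = FOB price + freight + insurance
CIF = 108816.43 + 8518.61 + 92.72 = 117427.76
Import duty = 117427.76 × 14% = 16439.89

CIF value: CHF 117427.76; import duty: CHF 16439.89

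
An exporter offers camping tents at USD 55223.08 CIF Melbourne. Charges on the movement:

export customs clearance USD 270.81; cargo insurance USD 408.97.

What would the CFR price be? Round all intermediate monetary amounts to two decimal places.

CFR price: USD 54814.11

Not relevant to the conversion: export clearance — on the seller under both CIF and CFR; already in the CIF price and stays in the CFR price.
From CIF to CFR, the seller no longer bears: insurance.
CFR price = 55223.08 − 408.97 = 54814.11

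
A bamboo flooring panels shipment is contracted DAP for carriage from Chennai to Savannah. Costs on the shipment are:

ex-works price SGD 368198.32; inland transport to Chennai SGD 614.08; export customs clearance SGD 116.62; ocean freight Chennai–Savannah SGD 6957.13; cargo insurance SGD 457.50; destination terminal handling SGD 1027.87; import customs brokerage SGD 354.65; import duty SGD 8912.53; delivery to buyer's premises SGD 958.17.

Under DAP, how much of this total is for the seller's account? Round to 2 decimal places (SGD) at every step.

Seller's account: SGD 378329.69

DAP: the seller bears all costs to the named destination except import duty and clearance.
Seller's account: goods 368198.32 + inland to port 614.08 + export clearance 116.62 + freight 6957.13 + insurance 457.50 + destination terminal 1027.87 + delivery 958.17 = 378329.69
Buyer's account: brokerage 354.65 + duty 8912.53 = 9267.18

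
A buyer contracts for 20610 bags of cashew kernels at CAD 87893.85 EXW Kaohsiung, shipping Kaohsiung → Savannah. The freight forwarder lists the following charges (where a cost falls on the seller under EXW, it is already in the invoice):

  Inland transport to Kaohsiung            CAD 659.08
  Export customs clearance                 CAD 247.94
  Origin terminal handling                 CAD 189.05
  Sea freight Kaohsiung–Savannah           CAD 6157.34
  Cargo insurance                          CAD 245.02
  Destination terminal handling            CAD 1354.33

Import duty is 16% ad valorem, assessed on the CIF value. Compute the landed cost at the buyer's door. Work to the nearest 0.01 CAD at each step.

EXW: the seller makes goods available at their premises; the buyer bears all onward costs.
CIF value = EXW price + inland to port + export clearance + origin terminal + freight + insurance = 87893.85 + 659.08 + 247.94 + 189.05 + 6157.34 + 245.02 = 95392.28
Import duty = 95392.28 × 16% = 15262.76
Buyer bears: inland to port 659.08 + export clearance 247.94 + origin terminal 189.05 + freight 6157.34 + insurance 245.02 + destination terminal 1354.33 + duty 15262.76 = 24115.52
Landed cost = invoice 87893.85 + 24115.52 = 112009.37

Total landed cost: CAD 112009.37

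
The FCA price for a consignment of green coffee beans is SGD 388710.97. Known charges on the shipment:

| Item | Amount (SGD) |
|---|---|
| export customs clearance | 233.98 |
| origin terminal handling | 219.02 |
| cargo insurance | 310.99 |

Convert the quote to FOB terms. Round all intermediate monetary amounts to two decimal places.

Not relevant to the conversion: export clearance — on the seller under both FCA and FOB; already in the FCA price and stays in the FOB price. insurance — on the buyer under both terms; not part of either seller's price.
From FCA to FOB, the seller additionally bears: origin terminal.
FOB price = 388710.97 + 219.02 = 388929.99

FOB price: SGD 388929.99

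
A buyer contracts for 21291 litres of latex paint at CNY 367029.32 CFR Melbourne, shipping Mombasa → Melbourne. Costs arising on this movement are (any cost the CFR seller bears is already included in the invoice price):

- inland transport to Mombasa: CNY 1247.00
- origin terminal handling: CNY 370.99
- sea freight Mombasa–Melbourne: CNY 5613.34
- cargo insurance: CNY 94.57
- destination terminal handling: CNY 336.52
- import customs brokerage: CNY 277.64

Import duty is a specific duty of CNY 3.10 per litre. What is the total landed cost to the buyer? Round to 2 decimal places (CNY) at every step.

CFR: the seller pays costs through ocean freight to the destination port, but not insurance.
Already in the invoice (seller's account under CFR): inland to port, origin terminal, freight — exclude.
CIF value = CFR price + insurance = 367029.32 + 94.57 = 367123.89
Import duty = 21291 × 3.10 = 66002.10
Buyer bears: insurance 94.57 + destination terminal 336.52 + brokerage 277.64 + duty 66002.10 = 66710.83
Landed cost = invoice 367029.32 + 66710.83 = 433740.15

Total landed cost: CNY 433740.15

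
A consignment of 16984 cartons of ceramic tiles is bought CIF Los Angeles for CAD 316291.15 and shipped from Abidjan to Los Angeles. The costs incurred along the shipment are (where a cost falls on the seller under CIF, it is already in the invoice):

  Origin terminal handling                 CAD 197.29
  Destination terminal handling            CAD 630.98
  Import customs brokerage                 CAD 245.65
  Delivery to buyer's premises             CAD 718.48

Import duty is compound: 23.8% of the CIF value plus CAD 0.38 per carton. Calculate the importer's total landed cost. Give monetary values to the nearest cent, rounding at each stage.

CIF: the seller pays costs through ocean freight and marine insurance to the destination port.
Already in the invoice (seller's account under CIF): origin terminal — exclude.
The CIF price already equals the CIF value: 316291.15
Ad valorem component: 316291.15 × 23.8% = 75277.29
Specific component: 16984 × 0.38 = 6453.92
Import duty = 75277.29 + 6453.92 = 81731.21
Buyer bears: destination terminal 630.98 + brokerage 245.65 + delivery 718.48 + duty 81731.21 = 83326.32
Landed cost = invoice 316291.15 + 83326.32 = 399617.47

Total landed cost: CAD 399617.47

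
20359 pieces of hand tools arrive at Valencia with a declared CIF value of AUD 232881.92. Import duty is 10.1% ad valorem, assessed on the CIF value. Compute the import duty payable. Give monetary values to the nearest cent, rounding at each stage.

Import duty = 232881.92 × 10.1% = 23521.07

Import duty: AUD 23521.07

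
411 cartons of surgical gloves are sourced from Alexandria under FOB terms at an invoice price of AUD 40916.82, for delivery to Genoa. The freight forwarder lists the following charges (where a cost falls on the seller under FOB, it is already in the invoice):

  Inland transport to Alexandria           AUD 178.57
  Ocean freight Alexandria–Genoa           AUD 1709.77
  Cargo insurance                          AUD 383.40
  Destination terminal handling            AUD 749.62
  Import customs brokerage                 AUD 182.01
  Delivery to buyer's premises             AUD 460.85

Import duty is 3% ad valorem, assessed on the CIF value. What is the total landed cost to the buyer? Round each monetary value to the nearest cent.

Total landed cost: AUD 45692.77

FOB: the seller bears costs until goods are on board at the origin port; the buyer bears freight, insurance and all costs thereafter.
Already in the invoice (seller's account under FOB): inland to port — exclude.
CIF value = FOB price + freight + insurance = 40916.82 + 1709.77 + 383.40 = 43009.99
Import duty = 43009.99 × 3% = 1290.30
Buyer bears: freight 1709.77 + insurance 383.40 + destination terminal 749.62 + brokerage 182.01 + delivery 460.85 + duty 1290.30 = 4775.95
Landed cost = invoice 40916.82 + 4775.95 = 45692.77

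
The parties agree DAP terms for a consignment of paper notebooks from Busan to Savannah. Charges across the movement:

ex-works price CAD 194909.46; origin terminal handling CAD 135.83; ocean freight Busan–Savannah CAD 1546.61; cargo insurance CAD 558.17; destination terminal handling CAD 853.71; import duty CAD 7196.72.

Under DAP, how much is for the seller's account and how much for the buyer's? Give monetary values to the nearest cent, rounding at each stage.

Seller: CAD 198003.78; buyer: CAD 7196.72

DAP: the seller bears all costs to the named destination except import duty and clearance.
Seller's account: goods 194909.46 + origin terminal 135.83 + freight 1546.61 + insurance 558.17 + destination terminal 853.71 = 198003.78
Buyer's account: duty 7196.72 = 7196.72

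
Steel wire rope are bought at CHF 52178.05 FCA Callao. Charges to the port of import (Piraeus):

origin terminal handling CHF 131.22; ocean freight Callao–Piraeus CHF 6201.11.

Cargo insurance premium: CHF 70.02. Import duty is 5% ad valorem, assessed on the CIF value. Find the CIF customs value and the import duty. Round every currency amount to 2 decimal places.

CIF value: CHF 58580.40; import duty: CHF 2929.02

CIF = FCA price + pre-shipment costs + freight + insurance
CIF = 52178.05 + 131.22 + 6201.11 + 70.02 = 58580.40
Import duty = 58580.40 × 5% = 2929.02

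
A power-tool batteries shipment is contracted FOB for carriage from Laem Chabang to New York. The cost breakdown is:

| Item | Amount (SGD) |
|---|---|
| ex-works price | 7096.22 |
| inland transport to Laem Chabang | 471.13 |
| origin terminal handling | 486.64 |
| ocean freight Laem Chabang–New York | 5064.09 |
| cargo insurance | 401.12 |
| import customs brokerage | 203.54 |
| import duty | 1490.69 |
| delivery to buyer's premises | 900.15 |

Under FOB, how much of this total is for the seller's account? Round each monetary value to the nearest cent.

FOB: the seller bears costs until goods are on board at the origin port; the buyer bears freight, insurance and all costs thereafter.
Seller's account: goods 7096.22 + inland to port 471.13 + origin terminal 486.64 = 8053.99
Buyer's account: freight 5064.09 + insurance 401.12 + brokerage 203.54 + duty 1490.69 + delivery 900.15 = 8059.59

Seller's account: SGD 8053.99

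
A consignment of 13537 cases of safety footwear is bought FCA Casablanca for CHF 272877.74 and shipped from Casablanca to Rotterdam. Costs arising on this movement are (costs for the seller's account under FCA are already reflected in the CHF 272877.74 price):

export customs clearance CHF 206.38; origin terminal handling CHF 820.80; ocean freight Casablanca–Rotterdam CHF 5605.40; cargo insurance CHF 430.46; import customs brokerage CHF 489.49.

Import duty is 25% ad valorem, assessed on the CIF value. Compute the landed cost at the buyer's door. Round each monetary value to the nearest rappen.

Total landed cost: CHF 350157.49

FCA: the seller delivers export-cleared goods to the carrier; the buyer bears costs from that point.
Already in the invoice (seller's account under FCA): export clearance — exclude.
CIF value = FCA price + origin terminal + freight + insurance = 272877.74 + 820.80 + 5605.40 + 430.46 = 279734.40
Import duty = 279734.40 × 25% = 69933.60
Buyer bears: origin terminal 820.80 + freight 5605.40 + insurance 430.46 + brokerage 489.49 + duty 69933.60 = 77279.75
Landed cost = invoice 272877.74 + 77279.75 = 350157.49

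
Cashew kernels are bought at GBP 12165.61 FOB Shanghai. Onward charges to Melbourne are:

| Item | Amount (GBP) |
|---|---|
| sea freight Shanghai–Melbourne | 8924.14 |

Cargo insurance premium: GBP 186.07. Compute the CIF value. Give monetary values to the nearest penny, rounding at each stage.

CIF value: GBP 21275.82

CIF = FOB price + freight + insurance
CIF = 12165.61 + 8924.14 + 186.07 = 21275.82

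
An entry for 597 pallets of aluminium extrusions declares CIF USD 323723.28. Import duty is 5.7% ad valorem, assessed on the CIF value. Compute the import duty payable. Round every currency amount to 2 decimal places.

Import duty: USD 18452.23

Import duty = 323723.28 × 5.7% = 18452.23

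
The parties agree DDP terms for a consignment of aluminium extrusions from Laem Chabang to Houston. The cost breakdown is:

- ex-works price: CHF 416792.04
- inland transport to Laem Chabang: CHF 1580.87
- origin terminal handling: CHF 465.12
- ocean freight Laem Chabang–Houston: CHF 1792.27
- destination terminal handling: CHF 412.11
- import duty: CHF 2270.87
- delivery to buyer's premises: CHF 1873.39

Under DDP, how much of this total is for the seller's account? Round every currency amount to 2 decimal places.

Seller's account: CHF 425186.67

DDP: the seller bears all costs including import duty.
Seller's account: goods 416792.04 + inland to port 1580.87 + origin terminal 465.12 + freight 1792.27 + destination terminal 412.11 + duty 2270.87 + delivery 1873.39 = 425186.67
Buyer's account: 0.00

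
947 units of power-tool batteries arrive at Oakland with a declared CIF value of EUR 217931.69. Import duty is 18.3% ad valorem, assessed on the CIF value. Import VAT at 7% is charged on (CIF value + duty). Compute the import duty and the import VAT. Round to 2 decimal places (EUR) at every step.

Import duty: EUR 39881.50; import VAT: EUR 18046.92

Import duty = 217931.69 × 18.3% = 39881.50
VAT base = CIF + duty = 217931.69 + 39881.50 = 257813.19
Import VAT = 257813.19 × 7% = 18046.92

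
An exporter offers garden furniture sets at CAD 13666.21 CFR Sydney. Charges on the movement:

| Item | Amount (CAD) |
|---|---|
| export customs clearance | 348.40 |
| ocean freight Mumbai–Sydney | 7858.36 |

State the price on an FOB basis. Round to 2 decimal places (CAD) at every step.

FOB price: CAD 5807.85

Not relevant to the conversion: export clearance — on the seller under both CFR and FOB; already in the CFR price and stays in the FOB price.
From CFR to FOB, the seller no longer bears: freight.
FOB price = 13666.21 − 7858.36 = 5807.85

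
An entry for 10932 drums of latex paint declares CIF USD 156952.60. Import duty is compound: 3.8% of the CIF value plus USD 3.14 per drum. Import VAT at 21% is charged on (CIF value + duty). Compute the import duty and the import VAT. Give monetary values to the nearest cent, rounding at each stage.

Import duty: USD 40290.68; import VAT: USD 41421.09

Ad valorem component: 156952.60 × 3.8% = 5964.20
Specific component: 10932 × 3.14 = 34326.48
Import duty = 5964.20 + 34326.48 = 40290.68
VAT base = CIF + duty = 156952.60 + 40290.68 = 197243.28
Import VAT = 197243.28 × 21% = 41421.09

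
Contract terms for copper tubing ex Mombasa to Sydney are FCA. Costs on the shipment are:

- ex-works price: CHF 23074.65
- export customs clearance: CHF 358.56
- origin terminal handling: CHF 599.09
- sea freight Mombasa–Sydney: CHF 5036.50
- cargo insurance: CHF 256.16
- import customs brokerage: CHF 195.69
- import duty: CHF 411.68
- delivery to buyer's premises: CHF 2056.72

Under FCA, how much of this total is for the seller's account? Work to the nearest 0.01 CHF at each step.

FCA: the seller delivers export-cleared goods to the carrier; the buyer bears costs from that point.
Seller's account: goods 23074.65 + export clearance 358.56 = 23433.21
Buyer's account: origin terminal 599.09 + freight 5036.50 + insurance 256.16 + brokerage 195.69 + duty 411.68 + delivery 2056.72 = 8555.84

Seller's account: CHF 23433.21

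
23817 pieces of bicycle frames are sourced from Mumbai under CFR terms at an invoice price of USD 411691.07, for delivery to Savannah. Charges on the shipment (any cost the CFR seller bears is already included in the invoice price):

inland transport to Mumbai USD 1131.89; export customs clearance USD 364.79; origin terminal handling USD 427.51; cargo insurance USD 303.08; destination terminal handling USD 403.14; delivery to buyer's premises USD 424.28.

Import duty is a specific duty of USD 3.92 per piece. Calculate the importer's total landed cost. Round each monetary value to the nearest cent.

Total landed cost: USD 506184.21

CFR: the seller pays costs through ocean freight to the destination port, but not insurance.
Already in the invoice (seller's account under CFR): inland to port, export clearance, origin terminal — exclude.
CIF value = CFR price + insurance = 411691.07 + 303.08 = 411994.15
Import duty = 23817 × 3.92 = 93362.64
Buyer bears: insurance 303.08 + destination terminal 403.14 + delivery 424.28 + duty 93362.64 = 94493.14
Landed cost = invoice 411691.07 + 94493.14 = 506184.21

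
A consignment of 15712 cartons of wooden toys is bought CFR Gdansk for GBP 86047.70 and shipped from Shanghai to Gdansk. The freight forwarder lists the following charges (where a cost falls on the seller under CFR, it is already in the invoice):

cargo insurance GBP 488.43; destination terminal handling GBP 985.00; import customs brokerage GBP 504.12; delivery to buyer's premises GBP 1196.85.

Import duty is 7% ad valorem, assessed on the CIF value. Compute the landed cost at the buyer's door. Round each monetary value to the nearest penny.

CFR: the seller pays costs through ocean freight to the destination port, but not insurance.
CIF value = CFR price + insurance = 86047.70 + 488.43 = 86536.13
Import duty = 86536.13 × 7% = 6057.53
Buyer bears: insurance 488.43 + destination terminal 985.00 + brokerage 504.12 + delivery 1196.85 + duty 6057.53 = 9231.93
Landed cost = invoice 86047.70 + 9231.93 = 95279.63

Total landed cost: GBP 95279.63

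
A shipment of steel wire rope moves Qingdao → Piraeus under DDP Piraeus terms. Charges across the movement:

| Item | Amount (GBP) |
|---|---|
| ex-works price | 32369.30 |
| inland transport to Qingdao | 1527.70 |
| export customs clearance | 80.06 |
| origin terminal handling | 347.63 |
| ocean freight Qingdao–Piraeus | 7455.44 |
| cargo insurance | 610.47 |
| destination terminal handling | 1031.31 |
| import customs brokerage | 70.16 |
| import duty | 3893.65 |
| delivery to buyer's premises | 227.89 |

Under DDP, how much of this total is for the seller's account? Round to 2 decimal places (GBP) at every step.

DDP: the seller bears all costs including import duty.
Seller's account: goods 32369.30 + inland to port 1527.70 + export clearance 80.06 + origin terminal 347.63 + freight 7455.44 + insurance 610.47 + destination terminal 1031.31 + brokerage 70.16 + duty 3893.65 + delivery 227.89 = 47613.61
Buyer's account: 0.00

Seller's account: GBP 47613.61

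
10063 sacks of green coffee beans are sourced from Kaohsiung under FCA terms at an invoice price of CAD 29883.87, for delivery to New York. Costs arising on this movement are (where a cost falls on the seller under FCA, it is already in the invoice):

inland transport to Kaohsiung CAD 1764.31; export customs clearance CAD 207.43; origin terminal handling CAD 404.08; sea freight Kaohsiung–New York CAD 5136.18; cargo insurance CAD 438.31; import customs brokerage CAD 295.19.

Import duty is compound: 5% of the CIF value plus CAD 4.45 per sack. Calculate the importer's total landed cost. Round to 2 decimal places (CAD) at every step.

Total landed cost: CAD 82731.10

FCA: the seller delivers export-cleared goods to the carrier; the buyer bears costs from that point.
Already in the invoice (seller's account under FCA): inland to port, export clearance — exclude.
CIF value = FCA price + origin terminal + freight + insurance = 29883.87 + 404.08 + 5136.18 + 438.31 = 35862.44
Ad valorem component: 35862.44 × 5% = 1793.12
Specific component: 10063 × 4.45 = 44780.35
Import duty = 1793.12 + 44780.35 = 46573.47
Buyer bears: origin terminal 404.08 + freight 5136.18 + insurance 438.31 + brokerage 295.19 + duty 46573.47 = 52847.23
Landed cost = invoice 29883.87 + 52847.23 = 82731.10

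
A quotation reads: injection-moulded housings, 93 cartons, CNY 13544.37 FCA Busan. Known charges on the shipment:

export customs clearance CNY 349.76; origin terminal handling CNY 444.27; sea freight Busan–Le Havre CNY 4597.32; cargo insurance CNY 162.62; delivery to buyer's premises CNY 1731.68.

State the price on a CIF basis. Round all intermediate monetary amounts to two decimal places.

CIF price: CNY 18748.58

Not relevant to the conversion: export clearance — on the seller under both FCA and CIF; already in the FCA price and stays in the CIF price. delivery — on the buyer under both terms; not part of either seller's price.
From FCA to CIF, the seller additionally bears: origin terminal, freight, insurance.
CIF price = 13544.37 + 444.27 + 4597.32 + 162.62 = 18748.58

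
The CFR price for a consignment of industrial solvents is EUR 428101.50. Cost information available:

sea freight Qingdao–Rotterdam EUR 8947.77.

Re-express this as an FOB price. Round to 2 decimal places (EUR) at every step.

From CFR to FOB, the seller no longer bears: freight.
FOB price = 428101.50 − 8947.77 = 419153.73

FOB price: EUR 419153.73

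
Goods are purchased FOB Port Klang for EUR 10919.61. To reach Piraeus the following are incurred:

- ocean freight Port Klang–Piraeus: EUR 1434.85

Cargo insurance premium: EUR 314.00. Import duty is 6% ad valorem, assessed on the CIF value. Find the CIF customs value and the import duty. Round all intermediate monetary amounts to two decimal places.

CIF = FOB price + freight + insurance
CIF = 10919.61 + 1434.85 + 314.00 = 12668.46
Import duty = 12668.46 × 6% = 760.11

CIF value: EUR 12668.46; import duty: EUR 760.11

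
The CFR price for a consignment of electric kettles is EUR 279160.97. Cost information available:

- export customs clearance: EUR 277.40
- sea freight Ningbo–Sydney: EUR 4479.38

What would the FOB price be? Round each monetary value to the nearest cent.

FOB price: EUR 274681.59

Not relevant to the conversion: export clearance — on the seller under both CFR and FOB; already in the CFR price and stays in the FOB price.
From CFR to FOB, the seller no longer bears: freight.
FOB price = 279160.97 − 4479.38 = 274681.59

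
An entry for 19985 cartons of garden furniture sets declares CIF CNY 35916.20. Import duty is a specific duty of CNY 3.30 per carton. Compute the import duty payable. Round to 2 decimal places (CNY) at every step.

Import duty = 19985 × 3.30 = 65950.50

Import duty: CNY 65950.50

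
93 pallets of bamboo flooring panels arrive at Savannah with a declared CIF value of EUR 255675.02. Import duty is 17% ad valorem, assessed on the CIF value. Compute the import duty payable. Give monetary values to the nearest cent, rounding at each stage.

Import duty = 255675.02 × 17% = 43464.75

Import duty: EUR 43464.75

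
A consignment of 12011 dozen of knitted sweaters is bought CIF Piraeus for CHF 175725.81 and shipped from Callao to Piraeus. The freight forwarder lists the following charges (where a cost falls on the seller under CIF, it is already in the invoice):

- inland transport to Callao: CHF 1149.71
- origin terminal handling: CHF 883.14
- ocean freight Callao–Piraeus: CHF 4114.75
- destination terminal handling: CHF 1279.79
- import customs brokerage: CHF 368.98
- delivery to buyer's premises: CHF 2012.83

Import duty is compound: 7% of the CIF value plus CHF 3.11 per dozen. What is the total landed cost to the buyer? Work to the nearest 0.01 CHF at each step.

Total landed cost: CHF 229042.43

CIF: the seller pays costs through ocean freight and marine insurance to the destination port.
Already in the invoice (seller's account under CIF): inland to port, origin terminal, freight — exclude.
The CIF price already equals the CIF value: 175725.81
Ad valorem component: 175725.81 × 7% = 12300.81
Specific component: 12011 × 3.11 = 37354.21
Import duty = 12300.81 + 37354.21 = 49655.02
Buyer bears: destination terminal 1279.79 + brokerage 368.98 + delivery 2012.83 + duty 49655.02 = 53316.62
Landed cost = invoice 175725.81 + 53316.62 = 229042.43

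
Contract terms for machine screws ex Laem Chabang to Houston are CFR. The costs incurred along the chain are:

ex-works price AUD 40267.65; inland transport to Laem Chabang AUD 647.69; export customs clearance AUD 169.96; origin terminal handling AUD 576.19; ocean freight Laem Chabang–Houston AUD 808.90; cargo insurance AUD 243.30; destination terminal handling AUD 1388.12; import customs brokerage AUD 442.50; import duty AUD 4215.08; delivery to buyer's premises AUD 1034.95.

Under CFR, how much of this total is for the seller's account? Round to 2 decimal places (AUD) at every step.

CFR: the seller pays costs through ocean freight to the destination port, but not insurance.
Seller's account: goods 40267.65 + inland to port 647.69 + export clearance 169.96 + origin terminal 576.19 + freight 808.90 = 42470.39
Buyer's account: insurance 243.30 + destination terminal 1388.12 + brokerage 442.50 + duty 4215.08 + delivery 1034.95 = 7323.95

Seller's account: AUD 42470.39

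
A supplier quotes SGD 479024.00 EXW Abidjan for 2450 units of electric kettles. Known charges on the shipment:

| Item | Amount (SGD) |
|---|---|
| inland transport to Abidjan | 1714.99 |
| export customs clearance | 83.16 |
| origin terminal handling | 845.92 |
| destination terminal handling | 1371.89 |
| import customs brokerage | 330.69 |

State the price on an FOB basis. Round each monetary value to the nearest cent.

FOB price: SGD 481668.07

Not relevant to the conversion: destination terminal, brokerage — on the buyer under both terms; not part of either seller's price.
From EXW to FOB, the seller additionally bears: inland to port, export clearance, origin terminal.
FOB price = 479024.00 + 1714.99 + 83.16 + 845.92 = 481668.07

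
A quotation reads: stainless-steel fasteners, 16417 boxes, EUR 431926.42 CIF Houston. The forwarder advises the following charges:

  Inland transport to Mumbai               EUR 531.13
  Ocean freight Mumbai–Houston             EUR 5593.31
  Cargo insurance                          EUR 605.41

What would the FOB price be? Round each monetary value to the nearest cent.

FOB price: EUR 425727.70

Not relevant to the conversion: inland to port — on the seller under both CIF and FOB; already in the CIF price and stays in the FOB price.
From CIF to FOB, the seller no longer bears: freight, insurance.
FOB price = 431926.42 − 5593.31 − 605.41 = 425727.70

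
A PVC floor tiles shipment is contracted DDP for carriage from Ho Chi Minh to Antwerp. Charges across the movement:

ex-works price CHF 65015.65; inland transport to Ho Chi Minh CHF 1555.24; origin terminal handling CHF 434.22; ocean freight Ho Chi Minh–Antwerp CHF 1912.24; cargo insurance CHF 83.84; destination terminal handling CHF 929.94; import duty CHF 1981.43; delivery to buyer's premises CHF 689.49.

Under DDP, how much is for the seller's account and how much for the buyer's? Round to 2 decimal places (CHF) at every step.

DDP: the seller bears all costs including import duty.
Seller's account: goods 65015.65 + inland to port 1555.24 + origin terminal 434.22 + freight 1912.24 + insurance 83.84 + destination terminal 929.94 + duty 1981.43 + delivery 689.49 = 72602.05
Buyer's account: 0.00

Seller: CHF 72602.05; buyer: CHF 0.00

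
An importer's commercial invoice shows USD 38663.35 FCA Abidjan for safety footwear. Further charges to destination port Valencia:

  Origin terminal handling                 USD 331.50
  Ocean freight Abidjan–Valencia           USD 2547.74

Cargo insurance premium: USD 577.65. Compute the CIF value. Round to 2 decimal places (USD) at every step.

CIF = FCA price + pre-shipment costs + freight + insurance
CIF = 38663.35 + 331.50 + 2547.74 + 577.65 = 42120.24

CIF value: USD 42120.24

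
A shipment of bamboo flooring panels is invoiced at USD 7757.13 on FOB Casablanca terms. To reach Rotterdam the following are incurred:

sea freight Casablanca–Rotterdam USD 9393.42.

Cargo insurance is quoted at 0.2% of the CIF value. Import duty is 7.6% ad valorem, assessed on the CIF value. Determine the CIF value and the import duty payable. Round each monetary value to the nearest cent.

CIF value: USD 17184.92; import duty: USD 1306.05

Let C be the CIF value. C = FOB price + freight + 0.2% × C
C − 0.2% × C = 7757.13 + 9393.42
0.998 × C = 17150.55
C = 17150.55 / 0.998 = 17184.92
Insurance premium = 0.2% × 17184.92 = 34.37
Import duty = 17184.92 × 7.6% = 1306.05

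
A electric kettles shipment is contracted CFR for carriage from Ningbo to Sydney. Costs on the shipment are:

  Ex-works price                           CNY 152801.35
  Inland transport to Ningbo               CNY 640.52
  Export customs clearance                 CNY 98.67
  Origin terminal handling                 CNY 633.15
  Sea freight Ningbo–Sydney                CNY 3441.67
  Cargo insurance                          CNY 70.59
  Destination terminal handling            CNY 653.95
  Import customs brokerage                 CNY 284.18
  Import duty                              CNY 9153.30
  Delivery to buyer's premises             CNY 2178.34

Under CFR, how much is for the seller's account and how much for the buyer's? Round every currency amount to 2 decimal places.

CFR: the seller pays costs through ocean freight to the destination port, but not insurance.
Seller's account: goods 152801.35 + inland to port 640.52 + export clearance 98.67 + origin terminal 633.15 + freight 3441.67 = 157615.36
Buyer's account: insurance 70.59 + destination terminal 653.95 + brokerage 284.18 + duty 9153.30 + delivery 2178.34 = 12340.36

Seller: CNY 157615.36; buyer: CNY 12340.36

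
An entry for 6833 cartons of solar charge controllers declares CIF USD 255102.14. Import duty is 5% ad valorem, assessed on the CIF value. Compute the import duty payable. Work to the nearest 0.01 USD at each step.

Import duty = 255102.14 × 5% = 12755.11

Import duty: USD 12755.11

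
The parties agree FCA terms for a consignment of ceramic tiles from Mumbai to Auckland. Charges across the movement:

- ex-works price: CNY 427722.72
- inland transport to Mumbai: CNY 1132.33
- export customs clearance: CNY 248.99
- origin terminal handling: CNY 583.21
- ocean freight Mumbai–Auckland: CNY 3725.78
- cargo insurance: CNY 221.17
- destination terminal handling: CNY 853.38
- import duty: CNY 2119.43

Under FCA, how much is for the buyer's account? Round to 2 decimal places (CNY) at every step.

FCA: the seller delivers export-cleared goods to the carrier; the buyer bears costs from that point.
Seller's account: goods 427722.72 + inland to port 1132.33 + export clearance 248.99 = 429104.04
Buyer's account: origin terminal 583.21 + freight 3725.78 + insurance 221.17 + destination terminal 853.38 + duty 2119.43 = 7502.97

Buyer's account: CNY 7502.97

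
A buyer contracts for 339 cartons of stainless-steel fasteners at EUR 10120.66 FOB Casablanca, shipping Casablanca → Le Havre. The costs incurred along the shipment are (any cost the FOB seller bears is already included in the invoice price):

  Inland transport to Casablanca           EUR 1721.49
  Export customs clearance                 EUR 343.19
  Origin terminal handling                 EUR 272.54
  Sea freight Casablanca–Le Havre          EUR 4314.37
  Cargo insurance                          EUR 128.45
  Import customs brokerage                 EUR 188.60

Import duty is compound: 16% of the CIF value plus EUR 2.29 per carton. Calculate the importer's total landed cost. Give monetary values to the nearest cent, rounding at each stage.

FOB: the seller bears costs until goods are on board at the origin port; the buyer bears freight, insurance and all costs thereafter.
Already in the invoice (seller's account under FOB): inland to port, export clearance, origin terminal — exclude.
CIF value = FOB price + freight + insurance = 10120.66 + 4314.37 + 128.45 = 14563.48
Ad valorem component: 14563.48 × 16% = 2330.16
Specific component: 339 × 2.29 = 776.31
Import duty = 2330.16 + 776.31 = 3106.47
Buyer bears: freight 4314.37 + insurance 128.45 + brokerage 188.60 + duty 3106.47 = 7737.89
Landed cost = invoice 10120.66 + 7737.89 = 17858.55

Total landed cost: EUR 17858.55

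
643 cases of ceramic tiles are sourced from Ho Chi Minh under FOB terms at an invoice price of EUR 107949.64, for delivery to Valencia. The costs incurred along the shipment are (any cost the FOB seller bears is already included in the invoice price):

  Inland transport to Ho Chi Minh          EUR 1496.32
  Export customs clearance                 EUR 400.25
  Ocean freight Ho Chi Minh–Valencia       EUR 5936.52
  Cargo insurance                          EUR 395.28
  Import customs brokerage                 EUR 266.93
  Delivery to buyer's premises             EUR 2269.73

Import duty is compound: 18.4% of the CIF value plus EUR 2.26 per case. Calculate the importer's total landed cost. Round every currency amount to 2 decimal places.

FOB: the seller bears costs until goods are on board at the origin port; the buyer bears freight, insurance and all costs thereafter.
Already in the invoice (seller's account under FOB): inland to port, export clearance — exclude.
CIF value = FOB price + freight + insurance = 107949.64 + 5936.52 + 395.28 = 114281.44
Ad valorem component: 114281.44 × 18.4% = 21027.78
Specific component: 643 × 2.26 = 1453.18
Import duty = 21027.78 + 1453.18 = 22480.96
Buyer bears: freight 5936.52 + insurance 395.28 + brokerage 266.93 + delivery 2269.73 + duty 22480.96 = 31349.42
Landed cost = invoice 107949.64 + 31349.42 = 139299.06

Total landed cost: EUR 139299.06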